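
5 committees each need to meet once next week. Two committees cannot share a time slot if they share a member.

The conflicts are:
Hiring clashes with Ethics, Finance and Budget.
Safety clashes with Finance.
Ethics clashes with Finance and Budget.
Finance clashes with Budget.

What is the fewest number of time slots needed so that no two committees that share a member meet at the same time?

4

Hiring, Ethics, Finance, Budget all conflict with each other, so at least 4 time slots are needed.
4 time slots suffice: time slot 1 → {Finance}; time slot 2 → {Hiring, Safety}; time slot 3 → {Budget}; time slot 4 → {Ethics}. No two conflicting committees share a time slot.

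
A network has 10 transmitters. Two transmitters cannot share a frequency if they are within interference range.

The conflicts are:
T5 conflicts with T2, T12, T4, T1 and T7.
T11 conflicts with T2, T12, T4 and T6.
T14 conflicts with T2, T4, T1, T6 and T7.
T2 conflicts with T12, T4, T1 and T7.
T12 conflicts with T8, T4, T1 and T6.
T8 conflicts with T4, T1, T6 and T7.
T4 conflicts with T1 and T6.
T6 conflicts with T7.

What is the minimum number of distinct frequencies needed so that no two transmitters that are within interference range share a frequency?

5

T5, T2, T12, T4, T1 pairwise conflict, so at least 5 frequencies are needed.
5 frequencies suffice: frequency 1 → {T4, T7}; frequency 2 → {T2, T6}; frequency 3 → {T14, T12}; frequency 4 → {T11, T1}; frequency 5 → {T5, T8}. No two conflicting transmitters share a frequency.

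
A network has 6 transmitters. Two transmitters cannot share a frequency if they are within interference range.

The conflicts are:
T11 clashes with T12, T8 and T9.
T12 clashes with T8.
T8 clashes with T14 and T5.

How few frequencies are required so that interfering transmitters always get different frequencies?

3

T11, T12, T8 pairwise conflict, so at least 3 frequencies are needed.
3 frequencies suffice: frequency 1 → {T8, T9}; frequency 2 → {T11, T14, T5}; frequency 3 → {T12}. Every pair that conflicts lands in different frequencies.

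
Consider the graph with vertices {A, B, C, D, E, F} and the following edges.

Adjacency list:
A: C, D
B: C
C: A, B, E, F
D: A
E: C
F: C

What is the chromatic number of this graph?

A and D are adjacent, so at least 2 colors are needed.
2 colors suffice: color 1 → {C, D}; color 2 → {A, B, E, F}. No two adjacent vertices share a color.

2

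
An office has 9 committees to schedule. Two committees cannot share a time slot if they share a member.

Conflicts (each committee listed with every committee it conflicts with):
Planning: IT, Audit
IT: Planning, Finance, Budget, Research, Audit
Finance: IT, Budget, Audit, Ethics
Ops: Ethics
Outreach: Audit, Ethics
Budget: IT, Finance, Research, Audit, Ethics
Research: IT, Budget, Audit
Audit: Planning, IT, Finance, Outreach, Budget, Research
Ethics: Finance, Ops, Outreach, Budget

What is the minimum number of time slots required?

IT, Budget, Research, Audit pairwise conflict, so at least 4 time slots are needed.
4 time slots suffice: time slot 1 → {Audit, Ethics}; time slot 2 → {Planning, Ops, Outreach, Budget}; time slot 3 → {IT}; time slot 4 → {Finance, Research}. Each listed conflict is separated.

4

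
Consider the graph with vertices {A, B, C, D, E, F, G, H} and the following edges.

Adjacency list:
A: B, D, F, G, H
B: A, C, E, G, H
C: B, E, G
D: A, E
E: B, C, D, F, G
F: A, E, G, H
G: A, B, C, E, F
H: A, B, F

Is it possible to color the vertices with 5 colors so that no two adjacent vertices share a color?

Yes

The chromatic number is 4. B, C, E, G are pairwise adjacent (a clique of size 4), so at least 4 colors are needed.
4 colors suffice: color 1 → {B, D, F}; color 2 → {A, E}; color 3 → {G, H}; color 4 → {C}.
Since 5 ≥ 4, a proper 5-coloring certainly exists.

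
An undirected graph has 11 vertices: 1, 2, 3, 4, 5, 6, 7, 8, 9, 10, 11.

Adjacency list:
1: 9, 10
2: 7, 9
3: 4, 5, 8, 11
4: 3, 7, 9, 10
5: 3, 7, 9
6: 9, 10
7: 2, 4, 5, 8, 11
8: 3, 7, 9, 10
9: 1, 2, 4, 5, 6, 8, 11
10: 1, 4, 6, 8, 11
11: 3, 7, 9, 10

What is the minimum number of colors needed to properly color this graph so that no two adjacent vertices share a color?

2

6 and 9 are adjacent, so at least 2 colors are needed.
2 colors suffice: color red → {3, 7, 9, 10}; color blue → {1, 2, 4, 5, 6, 8, 11}. Every edge joins two different colors.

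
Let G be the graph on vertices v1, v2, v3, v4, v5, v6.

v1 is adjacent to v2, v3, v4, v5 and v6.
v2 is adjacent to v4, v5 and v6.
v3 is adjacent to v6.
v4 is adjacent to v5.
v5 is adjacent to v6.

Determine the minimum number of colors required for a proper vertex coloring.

v1, v2, v4, v5 are pairwise adjacent (a clique of size 4), so at least 4 colors are needed.
4 colors suffice: color red → {v1}; color blue → {v2, v3}; color green → {v4, v6}; color yellow → {v5}. No two adjacent vertices share a color.

4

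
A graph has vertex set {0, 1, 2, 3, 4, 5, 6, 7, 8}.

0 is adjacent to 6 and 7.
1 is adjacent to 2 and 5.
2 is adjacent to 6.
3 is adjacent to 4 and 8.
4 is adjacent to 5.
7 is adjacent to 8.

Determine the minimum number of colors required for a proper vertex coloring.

3

The cycle 3-8-7-0-6-2-1-5-4-3 has odd length 9, so it cannot be 2-colored; at least 3 colors are needed.
3 colors suffice: color a → {3, 5, 6, 7}; color b → {0, 2, 4, 8}; color c → {1}. Every edge joins two different colors.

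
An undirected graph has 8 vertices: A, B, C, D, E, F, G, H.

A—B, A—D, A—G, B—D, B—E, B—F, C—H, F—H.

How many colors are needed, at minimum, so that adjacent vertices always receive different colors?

A, B, D are pairwise adjacent, so at least 3 colors are needed.
3 colors suffice: A=blue, B=red, C=blue, D=green, E=blue, F=blue, G=red, H=red. Each edge has distinct colors on its endpoints.

3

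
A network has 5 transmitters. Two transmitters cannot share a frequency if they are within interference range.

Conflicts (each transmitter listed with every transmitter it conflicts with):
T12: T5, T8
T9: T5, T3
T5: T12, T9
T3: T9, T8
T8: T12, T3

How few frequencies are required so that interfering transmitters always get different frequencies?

3

The cycle T3-T8-T12-T5-T9-T3 has odd length 5, so it cannot be 2-colored; at least 3 frequencies are needed.
A valid assignment using 3 frequencies: T12=1, T9=1, T5=2, T3=3, T8=2. Every pair that conflicts lands in different frequencies.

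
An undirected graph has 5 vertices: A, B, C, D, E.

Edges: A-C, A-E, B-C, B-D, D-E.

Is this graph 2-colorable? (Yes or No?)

The cycle C-A-E-D-B-C has odd length 5, so it cannot be 2-colored; at least 3 colors are needed.
So 2 colors are not enough.

No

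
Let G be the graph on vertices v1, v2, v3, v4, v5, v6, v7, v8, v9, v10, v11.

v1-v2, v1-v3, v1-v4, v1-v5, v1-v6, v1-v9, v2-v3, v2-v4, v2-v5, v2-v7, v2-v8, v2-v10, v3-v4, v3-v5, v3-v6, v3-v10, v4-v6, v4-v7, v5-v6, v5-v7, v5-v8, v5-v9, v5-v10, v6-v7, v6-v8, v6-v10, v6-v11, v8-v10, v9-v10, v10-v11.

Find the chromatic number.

v1, v3, v5, v6 form a clique, so at least 4 colors are needed.
4 colors suffice: color R → {v2, v6, v9}; color B → {v4, v5, v11}; color G → {v1, v7, v10}; color Y → {v3, v8}. Each edge has distinct colors on its endpoints.

4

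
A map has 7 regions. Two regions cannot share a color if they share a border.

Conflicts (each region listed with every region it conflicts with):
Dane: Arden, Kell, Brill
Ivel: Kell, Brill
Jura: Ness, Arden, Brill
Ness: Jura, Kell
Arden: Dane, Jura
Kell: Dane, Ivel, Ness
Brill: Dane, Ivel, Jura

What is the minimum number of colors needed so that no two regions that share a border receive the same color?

The cycle Kell-Dane-Arden-Jura-Ness-Kell has odd length 5, so it cannot be 2-colored; at least 3 colors are needed.
3 colors suffice: Dane=2, Ivel=2, Jura=2, Ness=3, Arden=1, Kell=1, Brill=1. No two conflicting regions share a color.

3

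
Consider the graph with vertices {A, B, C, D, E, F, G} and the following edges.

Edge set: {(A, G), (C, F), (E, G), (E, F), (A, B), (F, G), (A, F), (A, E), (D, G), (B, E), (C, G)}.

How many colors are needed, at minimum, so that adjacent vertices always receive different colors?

4

A, E, F, G are pairwise adjacent (a clique of size 4), so at least 4 colors are needed.
One proper 4-coloring: A=3, B=1, C=2, D=2, E=2, F=4, G=1. Every edge joins two different colors.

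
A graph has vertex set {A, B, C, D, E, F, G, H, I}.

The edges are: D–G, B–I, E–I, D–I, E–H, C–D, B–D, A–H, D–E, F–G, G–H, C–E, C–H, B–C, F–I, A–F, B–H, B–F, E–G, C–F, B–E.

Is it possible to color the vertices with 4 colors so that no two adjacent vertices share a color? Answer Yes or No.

The chromatic number is 4. B, C, E, H are mutually adjacent (a clique of size 4), so at least 4 colors are needed.
4 colors suffice: color red → {E, F}; color blue → {A, B, G}; color green → {D, H}; color yellow → {C, I}.
That is already a proper 4-coloring.

Yes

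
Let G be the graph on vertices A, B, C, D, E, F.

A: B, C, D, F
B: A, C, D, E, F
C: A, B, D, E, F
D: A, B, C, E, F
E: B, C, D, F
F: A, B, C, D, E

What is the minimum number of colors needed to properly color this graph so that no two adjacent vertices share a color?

5

A, B, C, D, F form a clique, so at least 5 colors are needed.
5 colors suffice: color 1 → {F}; color 2 → {D}; color 3 → {B}; color 4 → {C}; color 5 → {A, E}. Every edge joins two different colors.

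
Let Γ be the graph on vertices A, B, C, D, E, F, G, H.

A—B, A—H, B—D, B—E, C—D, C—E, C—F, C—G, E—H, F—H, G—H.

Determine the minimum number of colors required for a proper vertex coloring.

A and H are adjacent, so at least 2 colors are needed.
2 colors suffice: color 1 → {B, C, H}; color 2 → {A, D, E, F, G}. Every edge joins two different colors.

2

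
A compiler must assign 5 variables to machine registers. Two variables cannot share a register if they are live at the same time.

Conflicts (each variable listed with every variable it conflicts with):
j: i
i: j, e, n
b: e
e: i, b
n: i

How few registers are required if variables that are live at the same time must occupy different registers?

b and e conflict, so at least 2 registers are needed.
2 registers suffice: j=2, i=1, b=1, e=2, n=2. No two conflicting variables share a register.

2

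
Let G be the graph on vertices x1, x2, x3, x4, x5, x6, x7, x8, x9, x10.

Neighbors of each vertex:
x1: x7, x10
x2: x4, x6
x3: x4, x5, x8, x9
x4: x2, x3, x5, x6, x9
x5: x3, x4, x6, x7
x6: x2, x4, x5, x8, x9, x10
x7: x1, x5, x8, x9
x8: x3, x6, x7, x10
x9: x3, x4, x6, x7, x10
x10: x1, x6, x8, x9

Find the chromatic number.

x6, x8, x10 are mutually adjacent, so at least 3 colors are needed.
3 colors suffice: color R → {x3, x6, x7}; color B → {x1, x2, x5, x8, x9}; color G → {x4, x10}. No two adjacent vertices share a color.

3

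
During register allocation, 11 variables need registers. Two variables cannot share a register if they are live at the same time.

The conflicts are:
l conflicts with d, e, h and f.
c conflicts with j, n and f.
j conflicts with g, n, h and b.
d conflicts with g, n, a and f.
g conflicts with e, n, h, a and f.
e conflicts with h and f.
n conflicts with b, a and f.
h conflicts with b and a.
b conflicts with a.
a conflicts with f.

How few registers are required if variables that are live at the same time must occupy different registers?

5

d, g, n, a, f all conflict with each other, so at least 5 registers are needed.
5 registers suffice: register 1 → {h, f}; register 2 → {e, n}; register 3 → {l, c, g, b}; register 4 → {j, a}; register 5 → {d}. Every pair that conflicts lands in different registers.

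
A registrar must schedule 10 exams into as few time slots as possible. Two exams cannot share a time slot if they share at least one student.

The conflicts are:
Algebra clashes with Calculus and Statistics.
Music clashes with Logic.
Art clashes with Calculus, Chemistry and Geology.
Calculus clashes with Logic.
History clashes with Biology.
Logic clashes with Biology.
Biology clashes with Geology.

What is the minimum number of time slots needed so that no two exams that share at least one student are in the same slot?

3

The cycle Calculus-Logic-Biology-Geology-Art-Calculus has odd length 5, so it cannot be 2-colored; at least 3 time slots are needed.
A valid assignment using 3 time slots: Algebra=2, Music=1, Art=2, Calculus=1, History=2, Logic=2, Biology=1, Chemistry=1, Geology=3, Statistics=1. Every pair that conflicts lands in different time slots.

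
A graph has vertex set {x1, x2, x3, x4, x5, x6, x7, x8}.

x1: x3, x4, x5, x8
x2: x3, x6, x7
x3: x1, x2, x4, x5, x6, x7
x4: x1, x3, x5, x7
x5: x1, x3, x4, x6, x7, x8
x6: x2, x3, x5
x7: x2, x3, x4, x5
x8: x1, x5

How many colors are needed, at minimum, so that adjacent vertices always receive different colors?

4

x3, x4, x5, x7 form a clique, so at least 4 colors are needed.
One proper 4-coloring: x1=3, x2=2, x3=1, x4=4, x5=2, x6=3, x7=3, x8=1. Each edge has distinct colors on its endpoints.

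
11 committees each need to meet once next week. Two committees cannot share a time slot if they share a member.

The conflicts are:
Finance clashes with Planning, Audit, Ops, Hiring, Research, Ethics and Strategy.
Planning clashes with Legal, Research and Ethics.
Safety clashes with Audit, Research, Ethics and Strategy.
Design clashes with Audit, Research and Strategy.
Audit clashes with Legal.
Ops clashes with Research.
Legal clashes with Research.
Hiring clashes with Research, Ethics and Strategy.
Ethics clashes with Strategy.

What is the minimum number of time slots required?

4

Finance, Hiring, Ethics, Strategy are mutually in conflict, so at least 4 time slots are needed.
A valid assignment using 4 time slots: Finance=2, Planning=3, Safety=2, Design=2, Audit=1, Ops=3, Legal=2, Hiring=4, Research=1, Ethics=1, Strategy=3. Each listed conflict is separated.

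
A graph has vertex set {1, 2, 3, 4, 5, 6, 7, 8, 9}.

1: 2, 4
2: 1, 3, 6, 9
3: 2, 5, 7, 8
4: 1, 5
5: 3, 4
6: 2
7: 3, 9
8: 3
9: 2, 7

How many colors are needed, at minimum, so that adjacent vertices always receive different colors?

3

The cycle 4-1-2-3-5-4 has odd length 5, so it cannot be 2-colored; at least 3 colors are needed.
3 colors suffice: 1=blue, 2=red, 3=blue, 4=red, 5=green, 6=blue, 7=red, 8=red, 9=blue. Every edge joins two different colors.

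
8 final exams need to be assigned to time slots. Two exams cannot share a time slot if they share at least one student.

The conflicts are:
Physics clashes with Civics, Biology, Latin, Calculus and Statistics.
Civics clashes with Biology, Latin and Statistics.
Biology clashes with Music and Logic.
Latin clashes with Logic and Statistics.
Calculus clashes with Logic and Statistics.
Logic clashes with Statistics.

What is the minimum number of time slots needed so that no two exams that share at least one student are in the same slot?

4

Physics, Civics, Latin, Statistics are mutually in conflict, so at least 4 time slots are needed.
A valid assignment using 4 time slots: Physics=2, Civics=4, Biology=1, Music=2, Latin=3, Calculus=3, Logic=2, Statistics=1. Every pair that conflicts lands in different time slots.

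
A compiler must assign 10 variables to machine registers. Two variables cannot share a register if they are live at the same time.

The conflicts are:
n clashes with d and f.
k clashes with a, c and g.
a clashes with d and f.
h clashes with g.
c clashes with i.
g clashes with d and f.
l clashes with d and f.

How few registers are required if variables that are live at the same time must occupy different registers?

2

a and d conflict, so at least 2 registers are needed.
2 registers suffice: register 1 → {k, h, i, d, f}; register 2 → {n, a, c, g, l}. No two conflicting variables share a register.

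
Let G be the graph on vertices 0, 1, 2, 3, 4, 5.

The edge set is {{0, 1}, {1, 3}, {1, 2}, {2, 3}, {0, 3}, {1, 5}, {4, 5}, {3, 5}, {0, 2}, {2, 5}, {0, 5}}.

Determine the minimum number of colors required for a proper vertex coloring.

0, 1, 2, 3, 5 form a clique, so at least 5 colors are needed.
5 colors suffice: color red → {5}; color blue → {3, 4}; color green → {0}; color yellow → {2}; color purple → {1}. Each edge has distinct colors on its endpoints.

5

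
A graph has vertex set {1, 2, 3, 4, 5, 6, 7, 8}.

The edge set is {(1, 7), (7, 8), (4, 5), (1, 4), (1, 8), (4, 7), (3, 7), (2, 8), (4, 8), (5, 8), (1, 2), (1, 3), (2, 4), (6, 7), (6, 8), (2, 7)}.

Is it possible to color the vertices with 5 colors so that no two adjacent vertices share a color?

Yes

The chromatic number is 5. 1, 2, 4, 7, 8 form a clique, so at least 5 colors are needed.
A valid assignment using 5 colors: 1=green, 2=purple, 3=red, 4=yellow, 5=blue, 6=green, 7=blue, 8=red.
That is already a proper 5-coloring.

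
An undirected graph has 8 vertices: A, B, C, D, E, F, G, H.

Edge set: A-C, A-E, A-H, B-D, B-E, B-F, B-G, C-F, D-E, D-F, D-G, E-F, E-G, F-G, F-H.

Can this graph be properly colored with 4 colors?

B, D, E, F, G form a clique, so at least 5 colors are needed.
So 4 colors are not enough.

No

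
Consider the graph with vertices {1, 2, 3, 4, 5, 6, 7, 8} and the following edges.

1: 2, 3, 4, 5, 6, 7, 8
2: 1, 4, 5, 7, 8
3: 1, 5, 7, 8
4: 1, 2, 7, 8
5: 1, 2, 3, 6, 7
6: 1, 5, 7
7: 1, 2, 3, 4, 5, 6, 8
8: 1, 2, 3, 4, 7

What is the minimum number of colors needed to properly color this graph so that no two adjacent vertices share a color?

5

1, 2, 4, 7, 8 form a clique, so at least 5 colors are needed.
5 colors suffice: color red → {1}; color blue → {7}; color green → {5, 8}; color yellow → {2, 3, 6}; color purple → {4}. No two adjacent vertices share a color.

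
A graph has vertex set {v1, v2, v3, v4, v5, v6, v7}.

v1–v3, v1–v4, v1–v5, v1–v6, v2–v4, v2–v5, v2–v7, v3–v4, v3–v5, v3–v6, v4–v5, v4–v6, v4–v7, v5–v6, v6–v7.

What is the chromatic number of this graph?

5

v1, v3, v4, v5, v6 are pairwise adjacent (a clique of size 5), so at least 5 colors are needed.
5 colors suffice: color R → {v4}; color B → {v2, v6}; color G → {v5, v7}; color Y → {v1}; color P → {v3}. Every edge joins two different colors.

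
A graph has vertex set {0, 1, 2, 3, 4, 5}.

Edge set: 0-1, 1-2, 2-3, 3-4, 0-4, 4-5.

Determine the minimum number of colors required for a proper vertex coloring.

The cycle 4-3-2-1-0-4 has odd length 5, so it cannot be 2-colored; at least 3 colors are needed.
3 colors suffice: color red → {2, 4}; color blue → {0, 3, 5}; color green → {1}. Every edge joins two different colors.

3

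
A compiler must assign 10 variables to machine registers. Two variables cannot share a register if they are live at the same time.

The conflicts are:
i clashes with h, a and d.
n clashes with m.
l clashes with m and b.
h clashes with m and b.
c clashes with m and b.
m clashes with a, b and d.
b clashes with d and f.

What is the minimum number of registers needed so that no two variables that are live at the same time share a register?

3

l, m, b pairwise conflict, so at least 3 registers are needed.
3 registers suffice: register 1 → {i, m, f}; register 2 → {n, a, b}; register 3 → {l, h, c, d}. Each listed conflict is separated.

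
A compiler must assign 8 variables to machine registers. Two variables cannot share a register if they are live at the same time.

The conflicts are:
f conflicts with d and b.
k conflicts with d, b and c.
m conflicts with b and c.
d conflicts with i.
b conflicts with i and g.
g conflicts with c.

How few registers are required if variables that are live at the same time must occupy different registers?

f and d conflict, so at least 2 registers are needed.
A valid assignment using 2 registers: f=2, k=2, m=2, d=1, b=1, i=2, g=2, c=1. Every pair that conflicts lands in different registers.

2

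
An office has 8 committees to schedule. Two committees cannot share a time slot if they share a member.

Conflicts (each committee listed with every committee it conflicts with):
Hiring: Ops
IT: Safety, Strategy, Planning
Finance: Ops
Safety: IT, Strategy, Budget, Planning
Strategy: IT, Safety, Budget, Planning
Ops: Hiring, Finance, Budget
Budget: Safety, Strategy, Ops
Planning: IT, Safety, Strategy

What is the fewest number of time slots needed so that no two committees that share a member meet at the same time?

IT, Safety, Strategy, Planning are mutually in conflict, so at least 4 time slots are needed.
Using 4 time slots: Hiring=2, IT=3, Finance=2, Safety=1, Strategy=2, Ops=1, Budget=3, Planning=4. No two conflicting committees share a time slot.

4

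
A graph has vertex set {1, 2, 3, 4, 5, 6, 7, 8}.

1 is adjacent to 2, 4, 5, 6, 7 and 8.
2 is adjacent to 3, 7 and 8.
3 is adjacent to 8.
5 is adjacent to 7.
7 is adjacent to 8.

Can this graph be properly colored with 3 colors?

1, 2, 7, 8 are pairwise adjacent (a clique of size 4), so at least 4 colors are needed.
So 3 colors are not enough.

No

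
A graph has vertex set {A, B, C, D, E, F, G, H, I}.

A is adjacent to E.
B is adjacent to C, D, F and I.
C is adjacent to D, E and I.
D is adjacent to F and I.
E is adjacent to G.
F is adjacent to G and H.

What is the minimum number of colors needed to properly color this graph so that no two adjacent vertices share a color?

4

B, C, D, I form a clique, so at least 4 colors are needed.
4 colors suffice: color red → {A, C, F}; color blue → {B, E, H}; color green → {D, G}; color yellow → {I}. Each edge has distinct colors on its endpoints.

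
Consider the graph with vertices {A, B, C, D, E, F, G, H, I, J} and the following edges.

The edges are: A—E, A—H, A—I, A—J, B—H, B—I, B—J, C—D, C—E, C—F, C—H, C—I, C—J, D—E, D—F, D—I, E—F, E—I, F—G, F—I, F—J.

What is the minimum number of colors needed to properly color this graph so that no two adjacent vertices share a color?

C, D, E, F, I are mutually adjacent (a clique of size 5), so at least 5 colors are needed.
5 colors suffice: color red → {A, B, C, G}; color blue → {H, I, J}; color green → {F}; color yellow → {E}; color purple → {D}. No two adjacent vertices share a color.

5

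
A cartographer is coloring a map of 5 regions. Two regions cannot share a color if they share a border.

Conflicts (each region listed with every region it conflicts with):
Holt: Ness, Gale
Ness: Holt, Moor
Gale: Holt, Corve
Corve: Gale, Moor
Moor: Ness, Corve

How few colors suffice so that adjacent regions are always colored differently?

The cycle Corve-Moor-Ness-Holt-Gale-Corve has odd length 5, so it cannot be 2-colored; at least 3 colors are needed.
A valid assignment using 3 colors: Holt=2, Ness=1, Gale=3, Corve=1, Moor=2. No two conflicting regions share a color.

3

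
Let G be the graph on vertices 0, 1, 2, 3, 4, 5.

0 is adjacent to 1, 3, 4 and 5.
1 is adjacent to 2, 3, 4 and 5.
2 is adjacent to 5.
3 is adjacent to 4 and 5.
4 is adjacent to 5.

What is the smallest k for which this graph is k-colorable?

0, 1, 3, 4, 5 form a clique, so at least 5 colors are needed.
One proper 5-coloring: 0=c, 1=b, 2=c, 3=d, 4=e, 5=a. No two adjacent vertices share a color.

5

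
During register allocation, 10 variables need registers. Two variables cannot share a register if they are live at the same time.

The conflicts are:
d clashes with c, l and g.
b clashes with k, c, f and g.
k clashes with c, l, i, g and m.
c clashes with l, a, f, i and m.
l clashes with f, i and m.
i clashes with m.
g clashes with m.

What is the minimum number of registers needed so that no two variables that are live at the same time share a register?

5

k, c, l, i, m are mutually in conflict, so at least 5 registers are needed.
A valid assignment using 5 registers: d=3, b=2, k=3, c=1, l=2, a=2, f=3, i=5, g=1, m=4. Every pair that conflicts lands in different registers.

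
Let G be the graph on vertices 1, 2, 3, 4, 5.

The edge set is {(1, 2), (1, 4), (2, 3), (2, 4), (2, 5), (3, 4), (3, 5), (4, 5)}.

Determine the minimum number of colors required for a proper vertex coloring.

4

2, 3, 4, 5 are pairwise adjacent (a clique of size 4), so at least 4 colors are needed.
4 colors suffice: color a → {2}; color b → {4}; color c → {1, 3}; color d → {5}. Every edge joins two different colors.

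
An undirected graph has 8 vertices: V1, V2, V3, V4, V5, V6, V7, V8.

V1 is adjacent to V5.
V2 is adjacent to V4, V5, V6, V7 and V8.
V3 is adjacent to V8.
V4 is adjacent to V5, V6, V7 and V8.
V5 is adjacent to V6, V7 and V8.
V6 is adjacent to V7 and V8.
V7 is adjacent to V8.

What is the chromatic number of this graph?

V2, V4, V5, V6, V7, V8 are pairwise adjacent (a clique of size 6), so at least 6 colors are needed.
One proper 6-coloring: V1=1, V2=4, V3=2, V4=5, V5=2, V6=6, V7=3, V8=1. Each edge has distinct colors on its endpoints.

6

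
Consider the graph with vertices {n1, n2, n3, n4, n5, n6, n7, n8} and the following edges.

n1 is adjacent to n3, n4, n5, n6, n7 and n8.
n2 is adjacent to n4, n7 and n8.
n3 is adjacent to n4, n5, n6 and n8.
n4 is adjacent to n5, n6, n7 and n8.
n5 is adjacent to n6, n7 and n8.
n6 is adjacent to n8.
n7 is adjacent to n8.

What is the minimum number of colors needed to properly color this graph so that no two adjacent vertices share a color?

n1, n3, n4, n5, n6, n8 are pairwise adjacent (a clique of size 6), so at least 6 colors are needed.
6 colors suffice: color 1 → {n8}; color 2 → {n4}; color 3 → {n2, n5}; color 4 → {n1}; color 5 → {n6, n7}; color 6 → {n3}. Each edge has distinct colors on its endpoints.

6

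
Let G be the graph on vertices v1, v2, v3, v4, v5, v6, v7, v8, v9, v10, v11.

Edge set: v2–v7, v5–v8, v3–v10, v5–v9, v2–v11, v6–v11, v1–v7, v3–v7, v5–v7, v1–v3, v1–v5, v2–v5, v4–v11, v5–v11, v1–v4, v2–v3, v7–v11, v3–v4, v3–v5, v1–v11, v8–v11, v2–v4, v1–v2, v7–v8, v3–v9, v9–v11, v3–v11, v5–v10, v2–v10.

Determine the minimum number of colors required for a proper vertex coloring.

6

v1, v2, v3, v5, v7, v11 are pairwise adjacent (a clique of size 6), so at least 6 colors are needed.
6 colors suffice: color 1 → {v10, v11}; color 2 → {v3, v6, v8}; color 3 → {v4, v5}; color 4 → {v2, v9}; color 5 → {v7}; color 6 → {v1}. No two adjacent vertices share a color.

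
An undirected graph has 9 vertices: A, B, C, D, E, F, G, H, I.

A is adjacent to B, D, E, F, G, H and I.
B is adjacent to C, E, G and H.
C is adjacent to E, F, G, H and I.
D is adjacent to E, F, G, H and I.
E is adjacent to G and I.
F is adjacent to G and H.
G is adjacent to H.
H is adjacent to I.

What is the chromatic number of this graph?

A, D, F, G, H are mutually adjacent (a clique of size 5), so at least 5 colors are needed.
5 colors suffice: color 1 → {A, C}; color 2 → {E, H}; color 3 → {G, I}; color 4 → {B, D}; color 5 → {F}. Each edge has distinct colors on its endpoints.

5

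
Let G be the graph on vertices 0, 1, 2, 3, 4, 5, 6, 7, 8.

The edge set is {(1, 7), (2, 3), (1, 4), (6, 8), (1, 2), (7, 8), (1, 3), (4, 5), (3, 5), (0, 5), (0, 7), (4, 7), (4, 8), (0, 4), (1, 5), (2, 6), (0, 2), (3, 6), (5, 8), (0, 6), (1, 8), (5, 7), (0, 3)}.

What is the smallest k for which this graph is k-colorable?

1, 4, 5, 7, 8 are pairwise adjacent (a clique of size 5), so at least 5 colors are needed.
5 colors suffice: color a → {2, 5}; color b → {0, 1}; color c → {3, 4}; color d → {6, 7}; color e → {8}. Each edge has distinct colors on its endpoints.

5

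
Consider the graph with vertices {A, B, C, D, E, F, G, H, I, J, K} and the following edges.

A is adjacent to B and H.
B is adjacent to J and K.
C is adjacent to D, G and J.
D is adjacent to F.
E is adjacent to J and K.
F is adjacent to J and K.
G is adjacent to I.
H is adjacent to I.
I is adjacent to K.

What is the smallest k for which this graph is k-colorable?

3

The cycle K-I-H-A-B-K has odd length 5, so it cannot be 2-colored; at least 3 colors are needed.
3 colors suffice: color 1 → {D, G, H, J, K}; color 2 → {B, C, E, F, I}; color 3 → {A}. Each edge has distinct colors on its endpoints.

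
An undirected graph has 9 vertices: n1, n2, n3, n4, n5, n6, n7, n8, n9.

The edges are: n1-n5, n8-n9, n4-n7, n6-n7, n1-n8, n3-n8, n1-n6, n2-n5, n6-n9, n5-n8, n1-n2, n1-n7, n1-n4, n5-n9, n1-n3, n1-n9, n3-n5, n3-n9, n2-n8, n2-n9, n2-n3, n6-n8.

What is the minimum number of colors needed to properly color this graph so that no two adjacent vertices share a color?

n1, n2, n3, n5, n8, n9 are pairwise adjacent (a clique of size 6), so at least 6 colors are needed.
6 colors suffice: color 1 → {n1}; color 2 → {n7, n8}; color 3 → {n4, n9}; color 4 → {n5, n6}; color 5 → {n3}; color 6 → {n2}. No two adjacent vertices share a color.

6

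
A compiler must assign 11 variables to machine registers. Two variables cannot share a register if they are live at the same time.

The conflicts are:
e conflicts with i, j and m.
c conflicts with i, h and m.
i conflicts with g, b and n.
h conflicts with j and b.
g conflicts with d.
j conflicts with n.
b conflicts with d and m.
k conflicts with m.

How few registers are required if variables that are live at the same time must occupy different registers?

The cycle e-m-b-h-j-e has odd length 5, so it cannot be 2-colored; at least 3 registers are needed.
3 registers suffice: register 1 → {i, j, d, m}; register 2 → {e, c, g, b, n, k}; register 3 → {h}. Each listed conflict is separated.

3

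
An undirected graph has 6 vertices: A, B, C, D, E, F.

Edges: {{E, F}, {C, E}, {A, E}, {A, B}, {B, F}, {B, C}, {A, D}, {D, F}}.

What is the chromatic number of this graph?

2

E and F are adjacent, so at least 2 colors are needed.
A valid assignment using 2 colors: A=blue, B=red, C=blue, D=red, E=red, F=blue. Each edge has distinct colors on its endpoints.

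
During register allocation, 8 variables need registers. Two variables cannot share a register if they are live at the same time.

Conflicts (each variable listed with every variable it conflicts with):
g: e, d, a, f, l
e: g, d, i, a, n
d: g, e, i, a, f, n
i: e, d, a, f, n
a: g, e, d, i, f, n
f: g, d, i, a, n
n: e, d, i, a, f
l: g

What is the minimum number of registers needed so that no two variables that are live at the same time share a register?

e, d, i, a, n all conflict with each other, so at least 5 registers are needed.
5 registers suffice: register 1 → {a, l}; register 2 → {d}; register 3 → {e, f}; register 4 → {g, i}; register 5 → {n}. Each listed conflict is separated.

5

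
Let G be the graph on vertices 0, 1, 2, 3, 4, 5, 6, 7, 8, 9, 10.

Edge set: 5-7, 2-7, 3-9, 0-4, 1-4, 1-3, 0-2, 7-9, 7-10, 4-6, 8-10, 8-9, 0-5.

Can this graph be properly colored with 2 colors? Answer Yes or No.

No

The cycle 3-1-4-0-2-7-9-3 has odd length 7, so it cannot be 2-colored; at least 3 colors are needed.
So 2 colors are not enough.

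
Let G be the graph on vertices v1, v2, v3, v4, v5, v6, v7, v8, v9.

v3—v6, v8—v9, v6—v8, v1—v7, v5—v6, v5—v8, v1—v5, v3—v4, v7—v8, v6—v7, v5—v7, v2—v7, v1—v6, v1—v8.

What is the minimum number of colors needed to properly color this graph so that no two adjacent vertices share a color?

5

v1, v5, v6, v7, v8 are pairwise adjacent (a clique of size 5), so at least 5 colors are needed.
One proper 5-coloring: v1=4, v2=1, v3=2, v4=1, v5=5, v6=1, v7=2, v8=3, v9=1. No two adjacent vertices share a color.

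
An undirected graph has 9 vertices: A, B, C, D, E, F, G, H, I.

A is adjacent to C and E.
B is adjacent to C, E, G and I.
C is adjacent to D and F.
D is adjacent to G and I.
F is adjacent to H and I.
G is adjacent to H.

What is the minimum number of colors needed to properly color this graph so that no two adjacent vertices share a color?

The cycle G-D-C-F-H-G has odd length 5, so it cannot be 2-colored; at least 3 colors are needed.
3 colors suffice: A=2, B=2, C=1, D=2, E=1, F=2, G=1, H=3, I=1. Every edge joins two different colors.

3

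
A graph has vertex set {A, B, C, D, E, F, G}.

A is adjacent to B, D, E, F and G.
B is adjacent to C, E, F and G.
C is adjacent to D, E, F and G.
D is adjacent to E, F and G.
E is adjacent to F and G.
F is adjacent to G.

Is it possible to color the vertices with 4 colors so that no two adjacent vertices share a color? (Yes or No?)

No

C, D, E, F, G are mutually adjacent (a clique of size 5), so at least 5 colors are needed.
So 4 colors are not enough.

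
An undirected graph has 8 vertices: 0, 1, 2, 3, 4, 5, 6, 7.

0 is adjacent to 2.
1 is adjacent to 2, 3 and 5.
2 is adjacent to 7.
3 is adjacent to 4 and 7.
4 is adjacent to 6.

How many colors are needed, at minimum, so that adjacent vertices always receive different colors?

4 and 6 are adjacent, so at least 2 colors are needed.
A valid assignment using 2 colors: 0=blue, 1=blue, 2=red, 3=red, 4=blue, 5=red, 6=red, 7=blue. Each edge has distinct colors on its endpoints.

2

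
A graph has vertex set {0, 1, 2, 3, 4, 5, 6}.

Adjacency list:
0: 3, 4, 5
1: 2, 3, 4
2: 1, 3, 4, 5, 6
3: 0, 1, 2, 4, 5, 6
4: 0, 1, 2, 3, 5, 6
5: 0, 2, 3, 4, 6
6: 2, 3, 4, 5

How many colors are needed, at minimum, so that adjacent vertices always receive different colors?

2, 3, 4, 5, 6 form a clique, so at least 5 colors are needed.
A valid assignment using 5 colors: 0=yellow, 1=green, 2=yellow, 3=blue, 4=red, 5=green, 6=purple. No two adjacent vertices share a color.

5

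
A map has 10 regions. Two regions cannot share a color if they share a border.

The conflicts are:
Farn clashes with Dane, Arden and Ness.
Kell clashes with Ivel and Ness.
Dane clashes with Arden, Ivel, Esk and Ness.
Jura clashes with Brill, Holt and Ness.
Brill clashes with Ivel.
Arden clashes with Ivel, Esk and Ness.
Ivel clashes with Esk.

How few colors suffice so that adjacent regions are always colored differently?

Dane, Arden, Ivel, Esk are mutually in conflict, so at least 4 colors are needed.
4 colors suffice: Farn=4, Kell=1, Dane=2, Jura=1, Brill=2, Holt=2, Arden=1, Ivel=3, Esk=4, Ness=3. Each listed conflict is separated.

4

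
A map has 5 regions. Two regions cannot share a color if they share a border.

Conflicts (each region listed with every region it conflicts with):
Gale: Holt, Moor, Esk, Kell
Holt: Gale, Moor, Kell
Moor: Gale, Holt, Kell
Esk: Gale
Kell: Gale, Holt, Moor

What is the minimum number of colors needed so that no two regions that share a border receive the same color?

4

Gale, Holt, Moor, Kell pairwise conflict, so at least 4 colors are needed.
4 colors suffice: Gale=1, Holt=3, Moor=2, Esk=2, Kell=4. No two conflicting regions share a color.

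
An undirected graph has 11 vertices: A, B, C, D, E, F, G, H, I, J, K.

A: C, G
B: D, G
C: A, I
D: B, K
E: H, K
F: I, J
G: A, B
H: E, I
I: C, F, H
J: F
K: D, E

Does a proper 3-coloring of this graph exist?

The chromatic number is 3. The cycle E-H-I-C-A-G-B-D-K-E has odd length 9, so it cannot be 2-colored; at least 3 colors are needed.
3 colors suffice: color 1 → {A, D, E, I, J}; color 2 → {C, F, G, H, K}; color 3 → {B}.
That is already a proper 3-coloring.

Yes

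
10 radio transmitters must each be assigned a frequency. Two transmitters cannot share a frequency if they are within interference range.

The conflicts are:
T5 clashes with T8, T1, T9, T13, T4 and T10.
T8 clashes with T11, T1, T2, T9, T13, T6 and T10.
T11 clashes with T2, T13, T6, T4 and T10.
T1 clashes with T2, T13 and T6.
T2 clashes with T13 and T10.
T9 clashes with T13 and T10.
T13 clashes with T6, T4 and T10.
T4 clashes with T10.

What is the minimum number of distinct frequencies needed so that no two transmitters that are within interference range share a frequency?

T5, T8, T9, T13, T10 pairwise conflict, so at least 5 frequencies are needed.
5 frequencies suffice: T5=4, T8=2, T11=4, T1=3, T2=5, T9=5, T13=1, T6=5, T4=2, T10=3. No two conflicting transmitters share a frequency.

5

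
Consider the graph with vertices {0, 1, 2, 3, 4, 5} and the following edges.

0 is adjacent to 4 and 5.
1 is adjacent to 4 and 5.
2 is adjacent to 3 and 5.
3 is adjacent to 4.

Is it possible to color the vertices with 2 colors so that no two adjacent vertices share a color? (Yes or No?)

The cycle 2-3-4-1-5-2 has odd length 5, so it cannot be 2-colored; at least 3 colors are needed.
So 2 colors are not enough.

No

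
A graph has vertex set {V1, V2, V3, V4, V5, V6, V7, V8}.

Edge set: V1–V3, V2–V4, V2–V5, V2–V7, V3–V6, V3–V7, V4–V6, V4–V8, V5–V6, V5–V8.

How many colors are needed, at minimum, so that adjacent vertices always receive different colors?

The cycle V3-V6-V4-V2-V7-V3 has odd length 5, so it cannot be 2-colored; at least 3 colors are needed.
3 colors suffice: color 1 → {V1, V2, V6, V8}; color 2 → {V3, V4, V5}; color 3 → {V7}. No two adjacent vertices share a color.

3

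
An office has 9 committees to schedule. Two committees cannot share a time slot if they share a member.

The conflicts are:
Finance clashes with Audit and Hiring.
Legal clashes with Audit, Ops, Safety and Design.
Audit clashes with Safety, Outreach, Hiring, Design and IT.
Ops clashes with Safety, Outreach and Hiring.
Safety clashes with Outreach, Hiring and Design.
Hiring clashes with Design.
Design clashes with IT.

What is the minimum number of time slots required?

Legal, Audit, Safety, Design are mutually in conflict, so at least 4 time slots are needed.
Using 4 time slots: Finance=2, Legal=4, Audit=1, Ops=1, Safety=2, Outreach=3, Hiring=4, Design=3, IT=2. Every pair that conflicts lands in different time slots.

4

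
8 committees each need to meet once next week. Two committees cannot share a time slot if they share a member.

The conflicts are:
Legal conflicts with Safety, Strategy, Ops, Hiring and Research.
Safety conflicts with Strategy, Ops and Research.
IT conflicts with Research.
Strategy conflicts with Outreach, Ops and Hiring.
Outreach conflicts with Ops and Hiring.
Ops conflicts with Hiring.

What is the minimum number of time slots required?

4

Legal, Safety, Strategy, Ops all conflict with each other, so at least 4 time slots are needed.
4 time slots suffice: time slot 1 → {Legal, IT, Outreach}; time slot 2 → {Strategy, Research}; time slot 3 → {Ops}; time slot 4 → {Safety, Hiring}. Each listed conflict is separated.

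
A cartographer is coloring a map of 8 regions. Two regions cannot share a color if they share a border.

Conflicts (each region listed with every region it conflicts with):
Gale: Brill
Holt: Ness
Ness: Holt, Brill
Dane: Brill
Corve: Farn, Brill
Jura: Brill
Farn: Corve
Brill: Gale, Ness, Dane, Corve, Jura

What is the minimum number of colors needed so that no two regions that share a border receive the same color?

2

Dane and Brill conflict, so at least 2 colors are needed.
2 colors suffice: color 1 → {Holt, Farn, Brill}; color 2 → {Gale, Ness, Dane, Corve, Jura}. No two conflicting regions share a color.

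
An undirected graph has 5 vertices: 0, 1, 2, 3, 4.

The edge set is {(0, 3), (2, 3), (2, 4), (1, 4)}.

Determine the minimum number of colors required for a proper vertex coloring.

2

0 and 3 are adjacent, so at least 2 colors are needed.
2 colors suffice: 0=blue, 1=blue, 2=blue, 3=red, 4=red. No two adjacent vertices share a color.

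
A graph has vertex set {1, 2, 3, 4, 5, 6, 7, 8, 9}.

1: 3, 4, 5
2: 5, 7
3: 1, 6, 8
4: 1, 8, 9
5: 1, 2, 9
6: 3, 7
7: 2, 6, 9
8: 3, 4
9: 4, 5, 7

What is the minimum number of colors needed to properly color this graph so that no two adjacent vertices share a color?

2

1 and 4 are adjacent, so at least 2 colors are needed.
One proper 2-coloring: 1=red, 2=red, 3=blue, 4=blue, 5=blue, 6=red, 7=blue, 8=red, 9=red. Every edge joins two different colors.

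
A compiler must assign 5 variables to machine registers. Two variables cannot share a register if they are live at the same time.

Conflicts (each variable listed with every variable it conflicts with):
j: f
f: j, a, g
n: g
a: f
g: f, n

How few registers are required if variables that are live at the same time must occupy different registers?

j and f conflict, so at least 2 registers are needed.
2 registers suffice: register 1 → {f, n}; register 2 → {j, a, g}. Each listed conflict is separated.

2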